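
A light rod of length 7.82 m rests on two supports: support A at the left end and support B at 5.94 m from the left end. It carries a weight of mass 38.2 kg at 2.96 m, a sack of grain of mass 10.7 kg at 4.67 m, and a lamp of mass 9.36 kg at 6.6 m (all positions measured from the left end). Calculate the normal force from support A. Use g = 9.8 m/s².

Take moments about support B.
Weight: 38.2 × 9.8 = 374.4 N down at 2.96 m → arm 2.98 m, τ = 374.4 × 2.98 = 1116 N·m counterclockwise.
Sack of grain: 10.7 × 9.8 = 104.9 N down at 4.67 m → arm 1.27 m, τ = 104.9 × 1.27 = 133.2 N·m counterclockwise.
Lamp: 9.36 × 9.8 = 91.73 N down at 6.6 m → arm 0.66 m, τ = 91.73 × 0.66 = 60.54 N·m clockwise.
Net load moment about support B = 1189 N·m counterclockwise.
Reaction R at support A is upward at 0 m, arm 5.94 m → moment R × 5.94 clockwise.
For rotational equilibrium, R × 5.94 = 1189, so R = 200 N.

R_A ≈ 200 N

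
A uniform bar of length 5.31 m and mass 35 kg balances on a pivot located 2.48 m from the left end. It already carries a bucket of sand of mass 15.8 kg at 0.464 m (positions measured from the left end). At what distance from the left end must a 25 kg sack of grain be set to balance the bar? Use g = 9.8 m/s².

x ≈ 3.51 m from the left end

Sum moments about the pivot (at 2.48 m from the left end) (the support reaction has zero arm there).
Beam weight: 35 × 9.8 = 343 N down at 2.655 m → arm 0.175 m, τ = 343 × 0.175 = 60.02 N·m clockwise.
Bucket of sand: 15.8 × 9.8 = 154.8 N down at 0.464 m → arm 2.016 m, τ = 154.8 × 2.016 = 312.1 N·m counterclockwise.
Net moment of existing loads = 252.1 N·m counterclockwise.
The sack of grain weighs 25 × 9.8 = 245 N and must supply an equal clockwise moment, so its lever arm about the pivot is 252.1 / 245 = 1.03 m.
That puts it at 2.48 + 1.03 = 3.51 m from the left end.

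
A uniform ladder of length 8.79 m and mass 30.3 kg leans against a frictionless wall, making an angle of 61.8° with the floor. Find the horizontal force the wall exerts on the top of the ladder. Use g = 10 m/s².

N_wall ≈ 81.2 N

About the foot of the ladder:
Ladder weight 30.3×10 = 303 N acts at 4.395 m along the ladder; its horizontal arm is 4.395·cos61.8° = 2.077 m → τ = 629.3 N·m clockwise.
Wall normal N acts horizontally at the top; its moment arm is the height L sinθ = 8.79·sin61.8° = 7.747 m, counterclockwise.
Balancing moments: N × 7.747 = 629.3, giving N = 81.2 N.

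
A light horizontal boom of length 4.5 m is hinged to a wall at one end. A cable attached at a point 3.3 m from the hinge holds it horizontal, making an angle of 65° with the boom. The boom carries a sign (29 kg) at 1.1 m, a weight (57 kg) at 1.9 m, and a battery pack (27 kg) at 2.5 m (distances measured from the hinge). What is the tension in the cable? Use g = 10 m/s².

T ≈ 694 N

Choose the hinge as the axis so the unknown hinge reaction has zero arm there.
Sign: 29 × 10 = 290 N down at 1.1 m → arm 1.1 m, τ = 290 × 1.1 = 319 N·m clockwise.
Weight: 57 × 10 = 570 N down at 1.9 m → arm 1.9 m, τ = 570 × 1.9 = 1083 N·m clockwise.
Battery pack: 27 × 10 = 270 N down at 2.5 m → arm 2.5 m, τ = 270 × 2.5 = 675 N·m clockwise.
Total clockwise load moment = 2077 N·m.
The cable tension T acts at 3.3 m; only its component perpendicular to the boom, T sinθ, produces torque. sin 65° = 0.9063.
Setting net torque to zero: T × 3.3 × 0.9063 = 2077 → T = 2077 / 2.991 = 694 N.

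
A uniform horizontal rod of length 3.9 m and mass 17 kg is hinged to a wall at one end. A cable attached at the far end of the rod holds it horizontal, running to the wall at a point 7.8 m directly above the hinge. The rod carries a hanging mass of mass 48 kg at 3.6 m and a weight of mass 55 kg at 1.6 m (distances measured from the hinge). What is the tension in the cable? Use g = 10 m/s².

T ≈ 843 N

Sum moments about the hinge (the unknown hinge reaction has zero arm there).
Beam weight: 17 × 10 = 170 N down at 1.95 m → arm 1.95 m, τ = 170 × 1.95 = 331.5 N·m clockwise.
Hanging mass: 48 × 10 = 480 N down at 3.6 m → arm 3.6 m, τ = 480 × 3.6 = 1728 N·m clockwise.
Weight: 55 × 10 = 550 N down at 1.6 m → arm 1.6 m, τ = 550 × 1.6 = 880 N·m clockwise.
Total clockwise load moment = 2940 N·m.
The cable tension T acts at 3.9 m; only its component perpendicular to the rod, T sinθ, produces torque. sinθ = h/√(h²+d²) = 7.8/√(7.8²+3.9²) = 0.8944.
Στ = 0 ⇒ T × 3.9 × 0.8944 = 2940 ⇒ T = 2940 / 3.488 = 843 N.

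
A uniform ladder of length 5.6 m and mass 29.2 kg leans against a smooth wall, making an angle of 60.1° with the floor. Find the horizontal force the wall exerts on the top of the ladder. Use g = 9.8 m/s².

Choose the foot of the ladder as the axis so the floor normal and friction both act there and drop out.
Ladder weight 29.2×9.8 = 286.2 N acts at 2.8 m along the ladder; its horizontal arm is 2.8·cos60.1° = 1.396 m → τ = 399.5 N·m clockwise.
Wall normal N acts horizontally at the top; its moment arm is the height L sinθ = 5.6·sin60.1° = 4.855 m, counterclockwise.
Στ = 0 ⇒ N × 4.855 = 399.5 ⇒ N = 82.3 N.

N_wall ≈ 82.3 N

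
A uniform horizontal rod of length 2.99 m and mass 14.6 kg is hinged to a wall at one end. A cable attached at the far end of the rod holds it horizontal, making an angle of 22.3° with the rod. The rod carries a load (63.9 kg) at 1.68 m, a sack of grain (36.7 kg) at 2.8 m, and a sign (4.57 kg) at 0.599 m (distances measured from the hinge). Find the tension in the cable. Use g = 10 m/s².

T ≈ 2070 N

Choose the hinge as the axis so the unknown hinge reaction has zero arm there.
Beam weight: 14.6 × 10 = 146 N down at 1.495 m → arm 1.495 m, τ = 146 × 1.495 = 218.3 N·m clockwise.
Load: 63.9 × 10 = 639 N down at 1.68 m → arm 1.68 m, τ = 639 × 1.68 = 1074 N·m clockwise.
Sack of grain: 36.7 × 10 = 367 N down at 2.8 m → arm 2.8 m, τ = 367 × 2.8 = 1028 N·m clockwise.
Sign: 4.57 × 10 = 45.7 N down at 0.599 m → arm 0.599 m, τ = 45.7 × 0.599 = 27.37 N·m clockwise.
Total clockwise load moment = 2348 N·m.
The cable tension T acts at 2.99 m; only its component perpendicular to the rod, T sinθ, produces torque. sin 22.3° = 0.3795.
Balancing moments: T × 2.99 × 0.3795 = 2348, giving T = 2348 / 1.135 = 2070 N.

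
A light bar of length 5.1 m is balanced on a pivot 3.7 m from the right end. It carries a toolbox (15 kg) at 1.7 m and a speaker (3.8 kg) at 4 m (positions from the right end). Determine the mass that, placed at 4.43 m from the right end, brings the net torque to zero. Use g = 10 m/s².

m ≈ 39.5 kg

Take moments about the pivot (at 3.7 m from the right end).
Toolbox: 15 × 10 = 150 N down at 1.7 m → arm 2 m, τ = 150 × 2 = 300 N·m clockwise.
Speaker: 3.8 × 10 = 38 N down at 4 m → arm 0.3 m, τ = 38 × 0.3 = 11.4 N·m counterclockwise.
Net moment of known loads = 288.6 N·m clockwise.
An unknown mass m at 4.43 m has arm 0.73 m; its moment is m·g·0.73 counterclockwise.
Στ = 0 ⇒ m × 10 × 0.73 = 288.6 ⇒ m = 288.6 / (10 × 0.73) = 39.5 kg.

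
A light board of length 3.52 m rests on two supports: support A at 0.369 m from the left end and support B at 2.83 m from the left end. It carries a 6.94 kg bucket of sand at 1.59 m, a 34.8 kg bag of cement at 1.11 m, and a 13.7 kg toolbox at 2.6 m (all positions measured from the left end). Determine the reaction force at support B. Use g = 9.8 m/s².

Taking torques about support A:
Bucket of sand: 6.94 × 9.8 = 68.01 N down at 1.59 m → arm 1.221 m, τ = 68.01 × 1.221 = 83.04 N·m clockwise.
Bag of cement: 34.8 × 9.8 = 341 N down at 1.11 m → arm 0.741 m, τ = 341 × 0.741 = 252.7 N·m clockwise.
Toolbox: 13.7 × 9.8 = 134.3 N down at 2.6 m → arm 2.231 m, τ = 134.3 × 2.231 = 299.6 N·m clockwise.
Net load moment about support A = 635.3 N·m clockwise.
Reaction R at support B is upward at 2.83 m, arm 2.461 m → moment R × 2.461 counterclockwise.
Στ = 0 ⇒ R × 2.461 = 635.3 ⇒ R = 258 N.

R_B ≈ 258 N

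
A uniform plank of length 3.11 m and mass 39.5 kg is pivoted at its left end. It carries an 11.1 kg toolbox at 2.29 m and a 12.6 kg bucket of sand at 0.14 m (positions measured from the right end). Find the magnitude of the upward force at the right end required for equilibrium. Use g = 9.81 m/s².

Choose the left end as the axis so the unknown pivot reaction has zero arm there.
Beam weight: 39.5 × 9.81 = 387.5 N down at 1.555 m → arm 1.555 m, τ = 387.5 × 1.555 = 602.6 N·m clockwise.
Toolbox: 11.1 × 9.81 = 108.9 N down at 2.29 m → arm 0.82 m, τ = 108.9 × 0.82 = 89.3 N·m clockwise.
Bucket of sand: 12.6 × 9.81 = 123.6 N down at 0.14 m → arm 2.97 m, τ = 123.6 × 2.97 = 367.1 N·m clockwise.
Net moment of the loads = 1059 N·m clockwise.
The upward force F acts at the right end, arm 3.11 m, giving F × 3.11 counterclockwise.
Setting net torque to zero: F × 3.11 = 1059 → F = 1059 / 3.11 = 341 N.

F ≈ 341 N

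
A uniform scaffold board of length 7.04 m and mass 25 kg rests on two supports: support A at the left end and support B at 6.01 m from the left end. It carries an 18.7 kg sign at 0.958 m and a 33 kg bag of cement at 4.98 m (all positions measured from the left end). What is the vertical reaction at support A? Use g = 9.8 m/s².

R_A ≈ 311 N

Choose support B as the axis so its reaction then has zero moment arm.
Beam weight: 25 × 9.8 = 245 N down at 3.52 m → arm 2.49 m, τ = 245 × 2.49 = 610.1 N·m counterclockwise.
Sign: 18.7 × 9.8 = 183.3 N down at 0.958 m → arm 5.052 m, τ = 183.3 × 5.052 = 926 N·m counterclockwise.
Bag of cement: 33 × 9.8 = 323.4 N down at 4.98 m → arm 1.03 m, τ = 323.4 × 1.03 = 333.1 N·m counterclockwise.
Net load moment about support B = 1869 N·m counterclockwise.
Reaction R at support A is upward at 0 m, arm 6.01 m → moment R × 6.01 clockwise.
Setting net torque to zero: R × 6.01 = 1869 → R = 311 N.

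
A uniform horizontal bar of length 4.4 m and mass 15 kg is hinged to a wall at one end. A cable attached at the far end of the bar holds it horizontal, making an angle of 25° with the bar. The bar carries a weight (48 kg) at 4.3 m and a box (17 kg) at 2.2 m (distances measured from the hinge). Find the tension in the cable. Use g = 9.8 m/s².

T ≈ 1460 N

Choose the hinge as the axis so the unknown hinge reaction has zero arm there.
Beam weight: 15 × 9.8 = 147 N down at 2.2 m → arm 2.2 m, τ = 147 × 2.2 = 323.4 N·m clockwise.
Weight: 48 × 9.8 = 470.4 N down at 4.3 m → arm 4.3 m, τ = 470.4 × 4.3 = 2023 N·m clockwise.
Box: 17 × 9.8 = 166.6 N down at 2.2 m → arm 2.2 m, τ = 166.6 × 2.2 = 366.5 N·m clockwise.
Total clockwise load moment = 2713 N·m.
The cable tension T acts at 4.4 m; only its component perpendicular to the bar, T sinθ, produces torque. sin 25° = 0.4226.
Balancing moments: T × 4.4 × 0.4226 = 2713, giving T = 2713 / 1.859 = 1460 N.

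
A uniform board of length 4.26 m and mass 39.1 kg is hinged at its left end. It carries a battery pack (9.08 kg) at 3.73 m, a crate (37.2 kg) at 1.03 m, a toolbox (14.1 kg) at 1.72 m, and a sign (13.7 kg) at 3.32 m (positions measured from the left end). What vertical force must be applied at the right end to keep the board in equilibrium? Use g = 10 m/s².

F ≈ 529 N

Choose the left end as the axis so the unknown pivot reaction has zero arm there.
Beam weight: 39.1 × 10 = 391 N down at 2.13 m → arm 2.13 m, τ = 391 × 2.13 = 832.8 N·m clockwise.
Battery pack: 9.08 × 10 = 90.8 N down at 3.73 m → arm 3.73 m, τ = 90.8 × 3.73 = 338.7 N·m clockwise.
Crate: 37.2 × 10 = 372 N down at 1.03 m → arm 1.03 m, τ = 372 × 1.03 = 383.2 N·m clockwise.
Toolbox: 14.1 × 10 = 141 N down at 1.72 m → arm 1.72 m, τ = 141 × 1.72 = 242.5 N·m clockwise.
Sign: 13.7 × 10 = 137 N down at 3.32 m → arm 3.32 m, τ = 137 × 3.32 = 454.8 N·m clockwise.
Net moment of the loads = 2252 N·m clockwise.
The upward force F acts at the right end, arm 4.26 m, giving F × 4.26 counterclockwise.
Setting net torque to zero: F × 4.26 = 2252 → F = 2252 / 4.26 = 529 N.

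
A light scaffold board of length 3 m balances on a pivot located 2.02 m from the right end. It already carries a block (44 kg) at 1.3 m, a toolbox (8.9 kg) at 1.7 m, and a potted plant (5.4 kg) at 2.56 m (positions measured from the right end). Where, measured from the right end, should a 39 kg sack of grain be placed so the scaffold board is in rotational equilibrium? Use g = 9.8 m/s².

Sum moments about the pivot (at 2.02 m from the right end) (the support reaction has zero arm there).
Block: 44 × 9.8 = 431.2 N down at 1.3 m → arm 0.72 m, τ = 431.2 × 0.72 = 310.5 N·m clockwise.
Toolbox: 8.9 × 9.8 = 87.22 N down at 1.7 m → arm 0.32 m, τ = 87.22 × 0.32 = 27.91 N·m clockwise.
Potted plant: 5.4 × 9.8 = 52.92 N down at 2.56 m → arm 0.54 m, τ = 52.92 × 0.54 = 28.58 N·m counterclockwise.
Net moment of existing loads = 309.8 N·m clockwise.
The sack of grain weighs 39 × 9.8 = 382.2 N and must supply an equal counterclockwise moment, so its lever arm about the pivot is 309.8 / 382.2 = 0.811 m.
That puts it at 2.02 + 0.811 = 2.83 m from the right end.

x ≈ 2.83 m from the right end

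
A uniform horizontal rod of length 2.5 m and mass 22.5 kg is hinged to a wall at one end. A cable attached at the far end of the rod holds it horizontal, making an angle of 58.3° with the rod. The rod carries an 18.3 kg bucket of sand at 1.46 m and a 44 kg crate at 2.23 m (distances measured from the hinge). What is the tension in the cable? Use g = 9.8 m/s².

About the hinge:
Beam weight: 22.5 × 9.8 = 220.5 N down at 1.25 m → arm 1.25 m, τ = 220.5 × 1.25 = 275.6 N·m clockwise.
Bucket of sand: 18.3 × 9.8 = 179.3 N down at 1.46 m → arm 1.46 m, τ = 179.3 × 1.46 = 261.8 N·m clockwise.
Crate: 44 × 9.8 = 431.2 N down at 2.23 m → arm 2.23 m, τ = 431.2 × 2.23 = 961.6 N·m clockwise.
Total clockwise load moment = 1499 N·m.
The cable tension T acts at 2.5 m; only its component perpendicular to the rod, T sinθ, produces torque. sin 58.3° = 0.8508.
Balancing moments: T × 2.5 × 0.8508 = 1499, giving T = 1499 / 2.127 = 705 N.

T ≈ 705 N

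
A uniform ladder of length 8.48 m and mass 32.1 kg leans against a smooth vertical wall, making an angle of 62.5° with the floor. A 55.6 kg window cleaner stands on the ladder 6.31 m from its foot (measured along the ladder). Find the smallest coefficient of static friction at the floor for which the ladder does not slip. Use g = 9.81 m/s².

μ_min ≈ 0.341

Choose the foot of the ladder as the axis so the floor normal and friction both act there and drop out.
Ladder weight 32.1×9.81 = 314.9 N acts at 4.24 m along the ladder; its horizontal arm is 4.24·cos62.5° = 1.958 m → τ = 616.6 N·m clockwise.
Window cleaner: 55.6×9.81 = 545.4 N at 6.31 m → arm 2.914 m → τ = 1589 N·m clockwise.
Wall normal N acts horizontally at the top; its moment arm is the height L sinθ = 8.48·sin62.5° = 7.522 m, counterclockwise.
Balancing moments: N × 7.522 = 2206, giving N = 293.3 N.
ΣFx = 0 ⇒ f = N_wall = 293.3 N. ΣFy = 0 ⇒ N_floor = 860.3 N.
μ_min = f / N_floor = 293.3 / 860.3 = 0.341.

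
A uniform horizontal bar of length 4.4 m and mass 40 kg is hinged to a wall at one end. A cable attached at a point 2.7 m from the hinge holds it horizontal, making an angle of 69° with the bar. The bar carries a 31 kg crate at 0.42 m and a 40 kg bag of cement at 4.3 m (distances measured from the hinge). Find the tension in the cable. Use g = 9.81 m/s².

Sum moments about the hinge (the unknown hinge reaction has zero arm there).
Beam weight: 40 × 9.81 = 392.4 N down at 2.2 m → arm 2.2 m, τ = 392.4 × 2.2 = 863.3 N·m clockwise.
Crate: 31 × 9.81 = 304.1 N down at 0.42 m → arm 0.42 m, τ = 304.1 × 0.42 = 127.7 N·m clockwise.
Bag of cement: 40 × 9.81 = 392.4 N down at 4.3 m → arm 4.3 m, τ = 392.4 × 4.3 = 1687 N·m clockwise.
Total clockwise load moment = 2678 N·m.
The cable tension T acts at 2.7 m; only its component perpendicular to the bar, T sinθ, produces torque. sin 69° = 0.9336.
Setting net torque to zero: T × 2.7 × 0.9336 = 2678 → T = 2678 / 2.521 = 1060 N.

T ≈ 1060 N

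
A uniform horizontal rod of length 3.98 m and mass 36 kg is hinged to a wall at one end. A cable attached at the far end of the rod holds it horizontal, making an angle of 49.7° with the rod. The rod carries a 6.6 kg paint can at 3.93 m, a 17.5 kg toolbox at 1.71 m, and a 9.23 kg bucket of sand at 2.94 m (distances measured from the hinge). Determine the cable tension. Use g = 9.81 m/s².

Sum moments about the hinge (the unknown hinge reaction has zero arm there).
Beam weight: 36 × 9.81 = 353.2 N down at 1.99 m → arm 1.99 m, τ = 353.2 × 1.99 = 702.9 N·m clockwise.
Paint can: 6.6 × 9.81 = 64.75 N down at 3.93 m → arm 3.93 m, τ = 64.75 × 3.93 = 254.5 N·m clockwise.
Toolbox: 17.5 × 9.81 = 171.7 N down at 1.71 m → arm 1.71 m, τ = 171.7 × 1.71 = 293.6 N·m clockwise.
Bucket of sand: 9.23 × 9.81 = 90.55 N down at 2.94 m → arm 2.94 m, τ = 90.55 × 2.94 = 266.2 N·m clockwise.
Total clockwise load moment = 1517 N·m.
The cable tension T acts at 3.98 m; only its component perpendicular to the rod, T sinθ, produces torque. sin 49.7° = 0.7627.
Balancing moments: T × 3.98 × 0.7627 = 1517, giving T = 1517 / 3.036 = 500 N.

T ≈ 500 N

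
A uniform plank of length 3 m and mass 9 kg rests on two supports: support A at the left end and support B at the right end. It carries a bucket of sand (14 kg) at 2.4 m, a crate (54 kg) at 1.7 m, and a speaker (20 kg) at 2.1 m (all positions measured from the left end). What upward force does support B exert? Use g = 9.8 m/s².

Sum moments about support A (its reaction then has zero moment arm).
Beam weight: 9 × 9.8 = 88.2 N down at 1.5 m → arm 1.5 m, τ = 88.2 × 1.5 = 132.3 N·m clockwise.
Bucket of sand: 14 × 9.8 = 137.2 N down at 2.4 m → arm 2.4 m, τ = 137.2 × 2.4 = 329.3 N·m clockwise.
Crate: 54 × 9.8 = 529.2 N down at 1.7 m → arm 1.7 m, τ = 529.2 × 1.7 = 899.6 N·m clockwise.
Speaker: 20 × 9.8 = 196 N down at 2.1 m → arm 2.1 m, τ = 196 × 2.1 = 411.6 N·m clockwise.
Net load moment about support A = 1773 N·m clockwise.
Reaction R at support B is upward at 3 m, arm 3 m → moment R × 3 counterclockwise.
Setting net torque to zero: R × 3 = 1773 → R = 591 N.

R_B ≈ 591 N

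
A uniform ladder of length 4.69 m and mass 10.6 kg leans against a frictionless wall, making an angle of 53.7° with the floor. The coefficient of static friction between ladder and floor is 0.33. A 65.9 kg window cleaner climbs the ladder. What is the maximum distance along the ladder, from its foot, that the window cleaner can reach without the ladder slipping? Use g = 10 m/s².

d ≈ 2.07 m

About the foot of the ladder:
Ladder weight 10.6×10 = 106 N acts at 2.345 m along the ladder; its horizontal arm is 2.345·cos53.7° = 1.388 m → τ = 147.1 N·m clockwise.
Window cleaner weight 65.9×10 = 659 N at distance d → arm d·cos53.7° → τ = 659·d·0.592 clockwise.
Wall normal N at the top has arm L sinθ = 3.78 m counterclockwise, so Στ = 0 gives N·3.78 = 147.1 + 390.1·d.
ΣFy = 0 ⇒ N_floor = 765 N, so the maximum friction is μ_s·N_floor = 0.33×765 = 252.5 N. ΣFx = 0 ⇒ N_wall = f, so at the slipping point N = 252.5 N.
Substituting: 252.5×3.78 = 147.1 + 390.1·d ⇒ d = (954.4 − 147.1) / 390.1 = 2.07 m.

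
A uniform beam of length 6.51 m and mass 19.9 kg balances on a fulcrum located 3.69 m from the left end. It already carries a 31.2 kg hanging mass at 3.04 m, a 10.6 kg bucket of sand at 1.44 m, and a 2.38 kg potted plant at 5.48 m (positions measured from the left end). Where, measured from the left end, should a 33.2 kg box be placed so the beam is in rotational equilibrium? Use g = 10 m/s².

x ≈ 5.15 m from the left end

Choose the fulcrum (at 3.69 m from the left end) as the axis so the support reaction has zero arm there.
Beam weight: 19.9 × 10 = 199 N down at 3.255 m → arm 0.435 m, τ = 199 × 0.435 = 86.56 N·m counterclockwise.
Hanging mass: 31.2 × 10 = 312 N down at 3.04 m → arm 0.65 m, τ = 312 × 0.65 = 202.8 N·m counterclockwise.
Bucket of sand: 10.6 × 10 = 106 N down at 1.44 m → arm 2.25 m, τ = 106 × 2.25 = 238.5 N·m counterclockwise.
Potted plant: 2.38 × 10 = 23.8 N down at 5.48 m → arm 1.79 m, τ = 23.8 × 1.79 = 42.6 N·m clockwise.
Net moment of existing loads = 485.3 N·m counterclockwise.
The box weighs 33.2 × 10 = 332 N and must supply an equal clockwise moment, so its lever arm about the fulcrum is 485.3 / 332 = 1.46 m.
That puts it at 3.69 + 1.46 = 5.15 m from the left end.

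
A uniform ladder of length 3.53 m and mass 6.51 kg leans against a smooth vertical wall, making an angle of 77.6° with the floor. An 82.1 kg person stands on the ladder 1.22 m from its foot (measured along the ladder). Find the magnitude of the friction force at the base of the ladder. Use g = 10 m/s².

Take moments about the foot of the ladder.
Ladder weight 6.51×10 = 65.1 N acts at 1.765 m along the ladder; its horizontal arm is 1.765·cos77.6° = 0.379 m → τ = 24.67 N·m clockwise.
Person: 82.1×10 = 821 N at 1.22 m → arm 0.262 m → τ = 215.1 N·m clockwise.
Wall normal N acts horizontally at the top; its moment arm is the height L sinθ = 3.53·sin77.6° = 3.448 m, counterclockwise.
For rotational equilibrium, N × 3.448 = 239.8, so N = 69.5 N.
ΣFx = 0: friction at the foot balances the wall's push, so f = N_wall = 69.5 N.

f ≈ 69.5 N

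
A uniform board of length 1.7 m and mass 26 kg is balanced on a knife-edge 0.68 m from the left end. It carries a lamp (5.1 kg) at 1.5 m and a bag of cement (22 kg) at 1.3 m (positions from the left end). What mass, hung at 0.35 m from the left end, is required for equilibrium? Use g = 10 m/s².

m ≈ 67.4 kg

Sum moments about the knife-edge (at 0.68 m from the left end) (the support reaction has zero arm there).
Beam weight: 26 × 10 = 260 N down at 0.85 m → arm 0.17 m, τ = 260 × 0.17 = 44.2 N·m clockwise.
Lamp: 5.1 × 10 = 51 N down at 1.5 m → arm 0.82 m, τ = 51 × 0.82 = 41.82 N·m clockwise.
Bag of cement: 22 × 10 = 220 N down at 1.3 m → arm 0.62 m, τ = 220 × 0.62 = 136.4 N·m clockwise.
Net moment of known loads = 222.4 N·m clockwise.
An unknown mass m at 0.35 m has arm 0.33 m; its moment is m·g·0.33 counterclockwise.
For rotational equilibrium, m × 10 × 0.33 = 222.4, so m = 222.4 / (10 × 0.33) = 67.4 kg.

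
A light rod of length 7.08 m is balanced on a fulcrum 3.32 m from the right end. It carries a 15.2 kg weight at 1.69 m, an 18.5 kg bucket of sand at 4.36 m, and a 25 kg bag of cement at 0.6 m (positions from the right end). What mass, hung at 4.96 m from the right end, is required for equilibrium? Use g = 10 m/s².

m ≈ 44.8 kg

Choose the fulcrum (at 3.32 m from the right end) as the axis so the support reaction has zero arm there.
Weight: 15.2 × 10 = 152 N down at 1.69 m → arm 1.63 m, τ = 152 × 1.63 = 247.8 N·m clockwise.
Bucket of sand: 18.5 × 10 = 185 N down at 4.36 m → arm 1.04 m, τ = 185 × 1.04 = 192.4 N·m counterclockwise.
Bag of cement: 25 × 10 = 250 N down at 0.6 m → arm 2.72 m, τ = 250 × 2.72 = 680 N·m clockwise.
Net moment of known loads = 735.4 N·m clockwise.
An unknown mass m at 4.96 m has arm 1.64 m; its moment is m·g·1.64 counterclockwise.
For rotational equilibrium, m × 10 × 1.64 = 735.4, so m = 735.4 / (10 × 1.64) = 44.8 kg.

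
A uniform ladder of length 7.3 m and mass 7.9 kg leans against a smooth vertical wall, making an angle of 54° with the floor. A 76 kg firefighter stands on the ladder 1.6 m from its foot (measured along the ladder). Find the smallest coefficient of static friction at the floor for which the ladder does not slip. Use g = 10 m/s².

μ_min ≈ 0.178

Taking torques about the foot of the ladder:
Ladder weight 7.9×10 = 79 N acts at 3.65 m along the ladder; its horizontal arm is 3.65·cos54° = 2.145 m → τ = 169.5 N·m clockwise.
Firefighter: 76×10 = 760 N at 1.6 m → arm 0.9405 m → τ = 714.8 N·m clockwise.
Wall normal N acts horizontally at the top; its moment arm is the height L sinθ = 7.3·sin54° = 5.906 m, counterclockwise.
Στ = 0 ⇒ N × 5.906 = 884.3 ⇒ N = 149.7 N.
ΣFx = 0 ⇒ f = N_wall = 149.7 N. ΣFy = 0 ⇒ N_floor = 839 N.
μ_min = f / N_floor = 149.7 / 839 = 0.178.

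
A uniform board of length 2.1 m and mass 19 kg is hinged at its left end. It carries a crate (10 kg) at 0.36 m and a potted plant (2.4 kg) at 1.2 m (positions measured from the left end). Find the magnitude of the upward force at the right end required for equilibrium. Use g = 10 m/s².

F ≈ 126 N

Choose the left end as the axis so the unknown pivot reaction has zero arm there.
Beam weight: 19 × 10 = 190 N down at 1.05 m → arm 1.05 m, τ = 190 × 1.05 = 199.5 N·m clockwise.
Crate: 10 × 10 = 100 N down at 0.36 m → arm 0.36 m, τ = 100 × 0.36 = 36 N·m clockwise.
Potted plant: 2.4 × 10 = 24 N down at 1.2 m → arm 1.2 m, τ = 24 × 1.2 = 28.8 N·m clockwise.
Net moment of the loads = 264.3 N·m clockwise.
The upward force F acts at the right end, arm 2.1 m, giving F × 2.1 counterclockwise.
Στ = 0 ⇒ F × 2.1 = 264.3 ⇒ F = 264.3 / 2.1 = 126 N.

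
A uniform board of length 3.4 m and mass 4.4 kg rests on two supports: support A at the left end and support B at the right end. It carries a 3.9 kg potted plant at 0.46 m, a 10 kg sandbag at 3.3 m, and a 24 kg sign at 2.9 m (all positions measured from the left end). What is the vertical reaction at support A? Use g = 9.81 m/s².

R_A ≈ 92.2 N

Sum moments about support B (its reaction then has zero moment arm).
Beam weight: 4.4 × 9.81 = 43.16 N down at 1.7 m → arm 1.7 m, τ = 43.16 × 1.7 = 73.37 N·m counterclockwise.
Potted plant: 3.9 × 9.81 = 38.26 N down at 0.46 m → arm 2.94 m, τ = 38.26 × 2.94 = 112.5 N·m counterclockwise.
Sandbag: 10 × 9.81 = 98.1 N down at 3.3 m → arm 0.1 m, τ = 98.1 × 0.1 = 9.81 N·m counterclockwise.
Sign: 24 × 9.81 = 235.4 N down at 2.9 m → arm 0.5 m, τ = 235.4 × 0.5 = 117.7 N·m counterclockwise.
Net load moment about support B = 313.4 N·m counterclockwise.
Reaction R at support A is upward at 0 m, arm 3.4 m → moment R × 3.4 clockwise.
Balancing moments: R × 3.4 = 313.4, giving R = 92.2 N.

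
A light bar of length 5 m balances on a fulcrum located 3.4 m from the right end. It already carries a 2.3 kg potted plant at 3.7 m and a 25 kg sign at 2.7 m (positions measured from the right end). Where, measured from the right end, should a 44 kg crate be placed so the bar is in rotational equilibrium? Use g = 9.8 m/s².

Choose the fulcrum (at 3.4 m from the right end) as the axis so the support reaction has zero arm there.
Potted plant: 2.3 × 9.8 = 22.54 N down at 3.7 m → arm 0.3 m, τ = 22.54 × 0.3 = 6.762 N·m counterclockwise.
Sign: 25 × 9.8 = 245 N down at 2.7 m → arm 0.7 m, τ = 245 × 0.7 = 171.5 N·m clockwise.
Net moment of existing loads = 164.7 N·m clockwise.
The crate weighs 44 × 9.8 = 431.2 N and must supply an equal counterclockwise moment, so its lever arm about the fulcrum is 164.7 / 431.2 = 0.382 m.
That puts it at 3.4 + 0.382 = 3.78 m from the right end.

x ≈ 3.78 m from the right end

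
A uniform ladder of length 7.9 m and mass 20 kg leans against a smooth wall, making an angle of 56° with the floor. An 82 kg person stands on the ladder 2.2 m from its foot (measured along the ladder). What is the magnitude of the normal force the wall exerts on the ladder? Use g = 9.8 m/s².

Sum moments about the foot of the ladder (the floor normal and friction both act there and drop out).
Ladder weight 20×9.8 = 196 N acts at 3.95 m along the ladder; its horizontal arm is 3.95·cos56° = 2.209 m → τ = 433 N·m clockwise.
Person: 82×9.8 = 803.6 N at 2.2 m → arm 1.23 m → τ = 988.4 N·m clockwise.
Wall normal N acts horizontally at the top; its moment arm is the height L sinθ = 7.9·sin56° = 6.549 m, counterclockwise.
Στ = 0 ⇒ N × 6.549 = 1421 ⇒ N = 217 N.

N_wall ≈ 217 N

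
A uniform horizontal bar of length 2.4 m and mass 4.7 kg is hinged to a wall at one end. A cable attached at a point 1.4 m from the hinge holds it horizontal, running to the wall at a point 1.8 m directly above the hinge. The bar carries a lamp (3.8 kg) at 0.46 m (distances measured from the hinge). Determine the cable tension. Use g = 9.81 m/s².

T ≈ 65.6 N

Taking torques about the hinge:
Beam weight: 4.7 × 9.81 = 46.11 N down at 1.2 m → arm 1.2 m, τ = 46.11 × 1.2 = 55.33 N·m clockwise.
Lamp: 3.8 × 9.81 = 37.28 N down at 0.46 m → arm 0.46 m, τ = 37.28 × 0.46 = 17.15 N·m clockwise.
Total clockwise load moment = 72.48 N·m.
The cable tension T acts at 1.4 m; only its component perpendicular to the bar, T sinθ, produces torque. sinθ = h/√(h²+d²) = 1.8/√(1.8²+1.4²) = 0.7894.
Στ = 0 ⇒ T × 1.4 × 0.7894 = 72.48 ⇒ T = 72.48 / 1.105 = 65.6 N.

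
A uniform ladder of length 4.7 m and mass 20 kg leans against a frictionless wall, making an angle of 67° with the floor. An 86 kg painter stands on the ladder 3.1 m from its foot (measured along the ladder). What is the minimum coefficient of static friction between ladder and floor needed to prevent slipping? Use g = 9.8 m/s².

Take moments about the foot of the ladder.
Ladder weight 20×9.8 = 196 N acts at 2.35 m along the ladder; its horizontal arm is 2.35·cos67° = 0.9182 m → τ = 180 N·m clockwise.
Painter: 86×9.8 = 842.8 N at 3.1 m → arm 1.211 m → τ = 1021 N·m clockwise.
Wall normal N acts horizontally at the top; its moment arm is the height L sinθ = 4.7·sin67° = 4.326 m, counterclockwise.
Balancing moments: N × 4.326 = 1201, giving N = 277.6 N.
ΣFx = 0 ⇒ f = N_wall = 277.6 N. ΣFy = 0 ⇒ N_floor = 1039 N.
μ_min = f / N_floor = 277.6 / 1039 = 0.267.

μ_min ≈ 0.267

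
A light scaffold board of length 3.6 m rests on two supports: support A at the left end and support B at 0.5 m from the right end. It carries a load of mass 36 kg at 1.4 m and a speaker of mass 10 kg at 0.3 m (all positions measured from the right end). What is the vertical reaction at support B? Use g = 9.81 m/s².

R_B ≈ 355 N

About support A:
Load: 36 × 9.81 = 353.2 N down at 1.4 m → arm 2.2 m, τ = 353.2 × 2.2 = 777 N·m clockwise.
Speaker: 10 × 9.81 = 98.1 N down at 0.3 m → arm 3.3 m, τ = 98.1 × 3.3 = 323.7 N·m clockwise.
Net load moment about support A = 1101 N·m clockwise.
Reaction R at support B is upward at 0.5 m, arm 3.1 m → moment R × 3.1 counterclockwise.
Setting net torque to zero: R × 3.1 = 1101 → R = 355 N.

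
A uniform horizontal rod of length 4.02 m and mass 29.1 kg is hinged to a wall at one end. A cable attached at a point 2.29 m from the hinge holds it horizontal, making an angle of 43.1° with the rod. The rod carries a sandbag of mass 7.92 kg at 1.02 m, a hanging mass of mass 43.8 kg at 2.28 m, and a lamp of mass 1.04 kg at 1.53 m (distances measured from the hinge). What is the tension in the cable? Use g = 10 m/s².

Sum moments about the hinge (the unknown hinge reaction has zero arm there).
Beam weight: 29.1 × 10 = 291 N down at 2.01 m → arm 2.01 m, τ = 291 × 2.01 = 584.9 N·m clockwise.
Sandbag: 7.92 × 10 = 79.2 N down at 1.02 m → arm 1.02 m, τ = 79.2 × 1.02 = 80.78 N·m clockwise.
Hanging mass: 43.8 × 10 = 438 N down at 2.28 m → arm 2.28 m, τ = 438 × 2.28 = 998.6 N·m clockwise.
Lamp: 1.04 × 10 = 10.4 N down at 1.53 m → arm 1.53 m, τ = 10.4 × 1.53 = 15.91 N·m clockwise.
Total clockwise load moment = 1680 N·m.
The cable tension T acts at 2.29 m; only its component perpendicular to the rod, T sinθ, produces torque. sin 43.1° = 0.6833.
For rotational equilibrium, T × 2.29 × 0.6833 = 1680, so T = 1680 / 1.565 = 1070 N.

T ≈ 1070 N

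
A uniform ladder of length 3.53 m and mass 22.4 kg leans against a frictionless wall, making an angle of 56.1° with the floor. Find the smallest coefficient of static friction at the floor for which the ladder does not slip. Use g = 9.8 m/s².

μ_min ≈ 0.336

Taking torques about the foot of the ladder:
Ladder weight 22.4×9.8 = 219.5 N acts at 1.765 m along the ladder; its horizontal arm is 1.765·cos56.1° = 0.9844 m → τ = 216.1 N·m clockwise.
Wall normal N acts horizontally at the top; its moment arm is the height L sinθ = 3.53·sin56.1° = 2.93 m, counterclockwise.
For rotational equilibrium, N × 2.93 = 216.1, so N = 73.75 N.
ΣFx = 0 ⇒ f = N_wall = 73.75 N. ΣFy = 0 ⇒ N_floor = 219.5 N.
μ_min = f / N_floor = 73.75 / 219.5 = 0.336.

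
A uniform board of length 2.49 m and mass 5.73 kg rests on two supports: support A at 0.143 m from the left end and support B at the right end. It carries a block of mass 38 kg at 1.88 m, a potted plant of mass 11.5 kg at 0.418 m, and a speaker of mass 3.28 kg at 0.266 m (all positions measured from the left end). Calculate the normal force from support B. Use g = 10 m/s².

Sum moments about support A (its reaction then has zero moment arm).
Beam weight: 5.73 × 10 = 57.3 N down at 1.245 m → arm 1.102 m, τ = 57.3 × 1.102 = 63.14 N·m clockwise.
Block: 38 × 10 = 380 N down at 1.88 m → arm 1.737 m, τ = 380 × 1.737 = 660.1 N·m clockwise.
Potted plant: 11.5 × 10 = 115 N down at 0.418 m → arm 0.275 m, τ = 115 × 0.275 = 31.63 N·m clockwise.
Speaker: 3.28 × 10 = 32.8 N down at 0.266 m → arm 0.123 m, τ = 32.8 × 0.123 = 4.034 N·m clockwise.
Net load moment about support A = 758.9 N·m clockwise.
Reaction R at support B is upward at 2.49 m, arm 2.347 m → moment R × 2.347 counterclockwise.
For rotational equilibrium, R × 2.347 = 758.9, so R = 323 N.

R_B ≈ 323 N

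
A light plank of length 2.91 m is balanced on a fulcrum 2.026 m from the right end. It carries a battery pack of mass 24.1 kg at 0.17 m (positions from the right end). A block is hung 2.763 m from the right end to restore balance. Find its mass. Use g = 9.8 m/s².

m ≈ 60.7 kg

Choose the fulcrum (at 2.026 m from the right end) as the axis so the support reaction has zero arm there.
Battery pack: 24.1 × 9.8 = 236.2 N down at 0.17 m → arm 1.856 m, τ = 236.2 × 1.856 = 438.4 N·m clockwise.
Net moment of known loads = 438.4 N·m clockwise.
An unknown mass m at 2.763 m has arm 0.737 m; its moment is m·g·0.737 counterclockwise.
Balancing moments: m × 9.8 × 0.737 = 438.4, giving m = 438.4 / (9.8 × 0.737) = 60.7 kg.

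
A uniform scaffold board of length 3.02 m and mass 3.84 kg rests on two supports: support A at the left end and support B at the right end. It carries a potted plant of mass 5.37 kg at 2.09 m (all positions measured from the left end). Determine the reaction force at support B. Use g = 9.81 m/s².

R_B ≈ 55.3 N

About support A:
Beam weight: 3.84 × 9.81 = 37.67 N down at 1.51 m → arm 1.51 m, τ = 37.67 × 1.51 = 56.88 N·m clockwise.
Potted plant: 5.37 × 9.81 = 52.68 N down at 2.09 m → arm 2.09 m, τ = 52.68 × 2.09 = 110.1 N·m clockwise.
Net load moment about support A = 167 N·m clockwise.
Reaction R at support B is upward at 3.02 m, arm 3.02 m → moment R × 3.02 counterclockwise.
For rotational equilibrium, R × 3.02 = 167, so R = 55.3 N.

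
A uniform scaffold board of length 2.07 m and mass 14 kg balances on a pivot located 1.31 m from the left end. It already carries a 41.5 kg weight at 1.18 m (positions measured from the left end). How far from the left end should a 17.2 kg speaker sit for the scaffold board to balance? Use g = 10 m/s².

Sum moments about the pivot (at 1.31 m from the left end) (the support reaction has zero arm there).
Beam weight: 14 × 10 = 140 N down at 1.035 m → arm 0.275 m, τ = 140 × 0.275 = 38.5 N·m counterclockwise.
Weight: 41.5 × 10 = 415 N down at 1.18 m → arm 0.13 m, τ = 415 × 0.13 = 53.95 N·m counterclockwise.
Net moment of existing loads = 92.45 N·m counterclockwise.
The speaker weighs 17.2 × 10 = 172 N and must supply an equal clockwise moment, so its lever arm about the pivot is 92.45 / 172 = 0.537 m.
That puts it at 1.31 + 0.537 = 1.85 m from the left end.

x ≈ 1.85 m from the left end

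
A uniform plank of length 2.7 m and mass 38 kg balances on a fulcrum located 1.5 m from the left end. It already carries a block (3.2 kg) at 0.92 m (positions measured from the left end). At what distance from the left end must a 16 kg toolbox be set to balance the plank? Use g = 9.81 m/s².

x ≈ 1.97 m from the left end

Taking torques about the fulcrum (at 1.5 m from the left end):
Beam weight: 38 × 9.81 = 372.8 N down at 1.35 m → arm 0.15 m, τ = 372.8 × 0.15 = 55.92 N·m counterclockwise.
Block: 3.2 × 9.81 = 31.39 N down at 0.92 m → arm 0.58 m, τ = 31.39 × 0.58 = 18.21 N·m counterclockwise.
Net moment of existing loads = 74.13 N·m counterclockwise.
The toolbox weighs 16 × 9.81 = 157 N and must supply an equal clockwise moment, so its lever arm about the fulcrum is 74.13 / 157 = 0.472 m.
That puts it at 1.5 + 0.472 = 1.97 m from the left end.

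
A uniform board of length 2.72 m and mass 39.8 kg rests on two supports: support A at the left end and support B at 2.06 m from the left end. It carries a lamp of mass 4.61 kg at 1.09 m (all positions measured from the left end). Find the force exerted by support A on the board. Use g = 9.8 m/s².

Sum moments about support B (its reaction then has zero moment arm).
Beam weight: 39.8 × 9.8 = 390 N down at 1.36 m → arm 0.7 m, τ = 390 × 0.7 = 273 N·m counterclockwise.
Lamp: 4.61 × 9.8 = 45.18 N down at 1.09 m → arm 0.97 m, τ = 45.18 × 0.97 = 43.82 N·m counterclockwise.
Net load moment about support B = 316.8 N·m counterclockwise.
Reaction R at support A is upward at 0 m, arm 2.06 m → moment R × 2.06 clockwise.
For rotational equilibrium, R × 2.06 = 316.8, so R = 154 N.

R_A ≈ 154 N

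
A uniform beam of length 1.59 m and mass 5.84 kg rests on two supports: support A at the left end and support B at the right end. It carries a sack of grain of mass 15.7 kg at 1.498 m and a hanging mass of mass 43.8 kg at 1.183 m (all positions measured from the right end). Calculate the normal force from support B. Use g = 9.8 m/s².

Choose support A as the axis so its reaction then has zero moment arm.
Beam weight: 5.84 × 9.8 = 57.23 N down at 0.795 m → arm 0.795 m, τ = 57.23 × 0.795 = 45.5 N·m clockwise.
Sack of grain: 15.7 × 9.8 = 153.9 N down at 1.498 m → arm 0.0917 m, τ = 153.9 × 0.0917 = 14.11 N·m clockwise.
Hanging mass: 43.8 × 9.8 = 429.2 N down at 1.183 m → arm 0.407 m, τ = 429.2 × 0.407 = 174.7 N·m clockwise.
Net load moment about support A = 234.3 N·m clockwise.
Reaction R at support B is upward at 0 m, arm 1.59 m → moment R × 1.59 counterclockwise.
For rotational equilibrium, R × 1.59 = 234.3, so R = 147 N.

R_B ≈ 147 N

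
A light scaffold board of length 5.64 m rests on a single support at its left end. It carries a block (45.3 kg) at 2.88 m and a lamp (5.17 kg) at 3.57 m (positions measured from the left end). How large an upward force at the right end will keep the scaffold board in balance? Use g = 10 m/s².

F ≈ 264 N

Choose the left end as the axis so the unknown pivot reaction has zero arm there.
Block: 45.3 × 10 = 453 N down at 2.88 m → arm 2.88 m, τ = 453 × 2.88 = 1305 N·m clockwise.
Lamp: 5.17 × 10 = 51.7 N down at 3.57 m → arm 3.57 m, τ = 51.7 × 3.57 = 184.6 N·m clockwise.
Net moment of the loads = 1490 N·m clockwise.
The upward force F acts at the right end, arm 5.64 m, giving F × 5.64 counterclockwise.
Setting net torque to zero: F × 5.64 = 1490 → F = 1490 / 5.64 = 264 N.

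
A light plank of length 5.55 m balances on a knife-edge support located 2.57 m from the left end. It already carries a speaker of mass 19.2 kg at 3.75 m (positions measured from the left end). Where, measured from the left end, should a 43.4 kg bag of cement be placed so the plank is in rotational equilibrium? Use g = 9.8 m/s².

x ≈ 2.05 m from the left end

Sum moments about the knife-edge support (at 2.57 m from the left end) (the support reaction has zero arm there).
Speaker: 19.2 × 9.8 = 188.2 N down at 3.75 m → arm 1.18 m, τ = 188.2 × 1.18 = 222.1 N·m clockwise.
Net moment of existing loads = 222.1 N·m clockwise.
The bag of cement weighs 43.4 × 9.8 = 425.3 N and must supply an equal counterclockwise moment, so its lever arm about the knife-edge support is 222.1 / 425.3 = 0.522 m.
That puts it at 2.57 − 0.522 = 2.05 m from the left end.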